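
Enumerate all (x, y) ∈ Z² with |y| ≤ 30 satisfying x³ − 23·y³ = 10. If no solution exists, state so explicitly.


The equation is x³ - 23y³ = 10. For fixed y, x³ = 23·y³ + 10, so a solution requires the RHS to be a perfect cube.
Strategy: iterate y from -30 to 30, compute RHS = 23·y³ + 10, and check whether it is a (positive or negative) perfect cube.
Check small values of y:
  y = 0: RHS = 10 is not a perfect cube.
  y = 1: RHS = 33 is not a perfect cube.
  y = -1: RHS = -13 is not a perfect cube.
  y = 2: RHS = 194 is not a perfect cube.
  y = -2: RHS = -174 is not a perfect cube.
  y = 3: RHS = 631 is not a perfect cube.
  y = -3: RHS = -611 is not a perfect cube.
Continuing the search up to |y| = 30 finds no solutions either.
No (x, y) in the scanned range satisfies the equation.

No integer solutions with |y| ≤ 30.


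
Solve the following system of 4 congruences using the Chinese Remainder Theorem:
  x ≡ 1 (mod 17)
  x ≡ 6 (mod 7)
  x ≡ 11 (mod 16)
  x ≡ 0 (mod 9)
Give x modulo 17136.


Product of moduli M = 17 · 7 · 16 · 9 = 17136.
Merge one congruence at a time:
  Start: x ≡ 1 (mod 17).
  Combine with x ≡ 6 (mod 7); new modulus lcm = 119.
    Write x = 1 + 17·t and substitute into x ≡ 6 (mod 7): 17·t ≡ 6 − 1 = 5 (mod 7).
    Reduce coefficients mod 7: 3·t ≡ 5 (mod 7).
    The inverse of 3 mod 7 is 5 (since 3·5 = 15 = 2·7 + 1), so t ≡ 5·5 = 25 ≡ 4 (mod 7).
    Then x = 1 + 17·4 = 69, valid modulo lcm(17, 7) = 119: x ≡ 69 (mod 119).
  Combine with x ≡ 11 (mod 16); new modulus lcm = 1904.
    Write x = 69 + 119·t and substitute into x ≡ 11 (mod 16): 119·t ≡ 11 − 69 = -58 (mod 16).
    Reduce coefficients mod 16: 7·t ≡ 6 (mod 16).
    The inverse of 7 mod 16 is 7 (since 7·7 = 49 = 3·16 + 1), so t ≡ 7·6 = 42 ≡ 10 (mod 16).
    Then x = 69 + 119·10 = 1259, valid modulo lcm(119, 16) = 1904: x ≡ 1259 (mod 1904).
  Combine with x ≡ 0 (mod 9); new modulus lcm = 17136.
    Write x = 1259 + 1904·t and substitute into x ≡ 0 (mod 9): 1904·t ≡ 0 − 1259 = -1259 (mod 9).
    Reduce coefficients mod 9: 5·t ≡ 1 (mod 9).
    The inverse of 5 mod 9 is 2 (since 5·2 = 10 = 1·9 + 1), so t ≡ 2·1 = 2 ≡ 2 (mod 9).
    Then x = 1259 + 1904·2 = 5067, valid modulo lcm(1904, 9) = 17136: x ≡ 5067 (mod 17136).
Verify against each original: 5067 mod 17 = 1, 5067 mod 7 = 6, 5067 mod 16 = 11, 5067 mod 9 = 0.

x ≡ 5067 (mod 17136).


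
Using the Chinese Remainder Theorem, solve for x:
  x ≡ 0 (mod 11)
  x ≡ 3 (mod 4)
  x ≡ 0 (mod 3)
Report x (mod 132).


Moduli 11, 4, 3 are pairwise coprime; by CRT there is a unique solution modulo M = 11 · 4 · 3 = 132.
Solve pairwise, accumulating the modulus:
  Start with x ≡ 0 (mod 11).
  Combine with x ≡ 3 (mod 4): since gcd(11, 4) = 1, we get a unique residue mod 44.
    Write x = 0 + 11·t and substitute into x ≡ 3 (mod 4): 11·t ≡ 3 − 0 = 3 (mod 4).
    Reduce coefficients mod 4: 3·t ≡ 3 (mod 4).
    The inverse of 3 mod 4 is 3 (since 3·3 = 9 = 2·4 + 1), so t ≡ 3·3 = 9 ≡ 1 (mod 4).
    Then x = 0 + 11·1 = 11, valid modulo lcm(11, 4) = 44: x ≡ 11 (mod 44).
  Combine with x ≡ 0 (mod 3): since gcd(44, 3) = 1, we get a unique residue mod 132.
    Write x = 11 + 44·t and substitute into x ≡ 0 (mod 3): 44·t ≡ 0 − 11 = -11 (mod 3).
    Reduce coefficients mod 3: 2·t ≡ 1 (mod 3).
    The inverse of 2 mod 3 is 2 (since 2·2 = 4 = 1·3 + 1), so t ≡ 2·1 = 2 ≡ 2 (mod 3).
    Then x = 11 + 44·2 = 99, valid modulo lcm(44, 3) = 132: x ≡ 99 (mod 132).
Verify: 99 mod 11 = 0 ✓, 99 mod 4 = 3 ✓, 99 mod 3 = 0 ✓.

x ≡ 99 (mod 132).


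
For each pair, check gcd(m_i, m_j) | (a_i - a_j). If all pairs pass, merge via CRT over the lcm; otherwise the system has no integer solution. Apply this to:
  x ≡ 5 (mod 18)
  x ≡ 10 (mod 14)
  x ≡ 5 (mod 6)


Moduli 18, 14, 6 are not pairwise coprime, so CRT works modulo lcm(m_i) when all pairwise compatibility conditions hold.
Pairwise compatibility: gcd(m_i, m_j) must divide a_i - a_j for every pair.
Merge one congruence at a time:
  Start: x ≡ 5 (mod 18).
  Combine with x ≡ 10 (mod 14): gcd(18, 14) = 2, and 10 - 5 = 5 is NOT divisible by 2.
    ⇒ system is inconsistent (no integer solution).

No solution (the system is inconsistent).


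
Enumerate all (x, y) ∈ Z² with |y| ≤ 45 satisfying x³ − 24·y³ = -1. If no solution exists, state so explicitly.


The equation is x³ - 24y³ = -1. For fixed y, x³ = 24·y³ − 1, so a solution requires the RHS to be a perfect cube.
Strategy: iterate y from -45 to 45, compute RHS = 24·y³ − 1, and check whether it is a (positive or negative) perfect cube.
Check small values of y:
  y = 0: RHS = -1 = (-1)³ ⇒ x = -1 works.
  y = 1: RHS = 23 is not a perfect cube.
  y = -1: RHS = -25 is not a perfect cube.
  y = 2: RHS = 191 is not a perfect cube.
  y = -2: RHS = -193 is not a perfect cube.
  y = 3: RHS = 647 is not a perfect cube.
  y = -3: RHS = -649 is not a perfect cube.
Continuing the search up to |y| = 45 finds no further solutions beyond those listed.
Collected solutions: (-1, 0).

Solutions (with |y| ≤ 45): (-1, 0).


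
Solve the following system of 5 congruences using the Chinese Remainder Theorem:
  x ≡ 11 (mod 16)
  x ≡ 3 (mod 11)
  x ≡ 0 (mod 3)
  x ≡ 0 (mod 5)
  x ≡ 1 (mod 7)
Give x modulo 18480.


Product of moduli M = 16 · 11 · 3 · 5 · 7 = 18480.
Merge one congruence at a time:
  Start: x ≡ 11 (mod 16).
  Combine with x ≡ 3 (mod 11); new modulus lcm = 176.
    Write x = 11 + 16·t and substitute into x ≡ 3 (mod 11): 16·t ≡ 3 − 11 = -8 (mod 11).
    Reduce coefficients mod 11: 5·t ≡ 3 (mod 11).
    The inverse of 5 mod 11 is 9 (since 5·9 = 45 = 4·11 + 1), so t ≡ 9·3 = 27 ≡ 5 (mod 11).
    Then x = 11 + 16·5 = 91, valid modulo lcm(16, 11) = 176: x ≡ 91 (mod 176).
  Combine with x ≡ 0 (mod 3); new modulus lcm = 528.
    Write x = 91 + 176·t and substitute into x ≡ 0 (mod 3): 176·t ≡ 0 − 91 = -91 (mod 3).
    Reduce coefficients mod 3: 2·t ≡ 2 (mod 3).
    The inverse of 2 mod 3 is 2 (since 2·2 = 4 = 1·3 + 1), so t ≡ 2·2 = 4 ≡ 1 (mod 3).
    Then x = 91 + 176·1 = 267, valid modulo lcm(176, 3) = 528: x ≡ 267 (mod 528).
  Combine with x ≡ 0 (mod 5); new modulus lcm = 2640.
    Write x = 267 + 528·t and substitute into x ≡ 0 (mod 5): 528·t ≡ 0 − 267 = -267 (mod 5).
    Reduce coefficients mod 5: 3·t ≡ 3 (mod 5).
    The inverse of 3 mod 5 is 2 (since 3·2 = 6 = 1·5 + 1), so t ≡ 2·3 = 6 ≡ 1 (mod 5).
    Then x = 267 + 528·1 = 795, valid modulo lcm(528, 5) = 2640: x ≡ 795 (mod 2640).
  Combine with x ≡ 1 (mod 7); new modulus lcm = 18480.
    Write x = 795 + 2640·t and substitute into x ≡ 1 (mod 7): 2640·t ≡ 1 − 795 = -794 (mod 7).
    Reduce coefficients mod 7: 1·t ≡ 4 (mod 7).
    So t ≡ 4 (mod 7).
    Then x = 795 + 2640·4 = 11355, valid modulo lcm(2640, 7) = 18480: x ≡ 11355 (mod 18480).
Verify against each original: 11355 mod 16 = 11, 11355 mod 11 = 3, 11355 mod 3 = 0, 11355 mod 5 = 0, 11355 mod 7 = 1.

x ≡ 11355 (mod 18480).


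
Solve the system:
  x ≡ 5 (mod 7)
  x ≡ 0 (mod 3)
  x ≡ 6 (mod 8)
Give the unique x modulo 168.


Moduli 7, 3, 8 are pairwise coprime; by CRT there is a unique solution modulo M = 7 · 3 · 8 = 168.
Solve pairwise, accumulating the modulus:
  Start with x ≡ 5 (mod 7).
  Combine with x ≡ 0 (mod 3): since gcd(7, 3) = 1, we get a unique residue mod 21.
    Write x = 5 + 7·t and substitute into x ≡ 0 (mod 3): 7·t ≡ 0 − 5 = -5 (mod 3).
    Reduce coefficients mod 3: 1·t ≡ 1 (mod 3).
    So t ≡ 1 (mod 3).
    Then x = 5 + 7·1 = 12, valid modulo lcm(7, 3) = 21: x ≡ 12 (mod 21).
  Combine with x ≡ 6 (mod 8): since gcd(21, 8) = 1, we get a unique residue mod 168.
    Write x = 12 + 21·t and substitute into x ≡ 6 (mod 8): 21·t ≡ 6 − 12 = -6 (mod 8).
    Reduce coefficients mod 8: 5·t ≡ 2 (mod 8).
    The inverse of 5 mod 8 is 5 (since 5·5 = 25 = 3·8 + 1), so t ≡ 5·2 = 10 ≡ 2 (mod 8).
    Then x = 12 + 21·2 = 54, valid modulo lcm(21, 8) = 168: x ≡ 54 (mod 168).
Verify: 54 mod 7 = 5 ✓, 54 mod 3 = 0 ✓, 54 mod 8 = 6 ✓.

x ≡ 54 (mod 168).


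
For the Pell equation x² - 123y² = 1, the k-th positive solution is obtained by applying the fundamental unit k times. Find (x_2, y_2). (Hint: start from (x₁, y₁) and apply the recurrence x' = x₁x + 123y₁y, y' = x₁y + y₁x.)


Step 1: Find the fundamental solution (x₁, y₁) of x² - 123y² = 1.
  Expand √123 as a continued fraction. a₀ = ⌊√123⌋ = 11; iterate m_{k+1} = d_k·a_k − m_k, d_{k+1} = (123 − m_{k+1}²)/d_k, a_{k+1} = ⌊(a₀ + m_{k+1})/d_{k+1}⌋ (starting m₀ = 0, d₀ = 1), with convergents p_k = a_k·p_{k-1} + p_{k-2}, q_k = a_k·q_{k-1} + q_{k-2} (p₋₁ = 1, q₋₁ = 0):
  k = 0: a₀ = 11; p₀/q₀ = 11/1; p₀² − 123·q₀² = 121 − 123 = -2.
  k = 1: m = 11, d = 2, a = ⌊(11 + 11)/2⌋ = 11; p/q = (11·11 + 1)/(11·1 + 0) = 122/11; p² − 123·q² = 14884 − 14883 = 1.
  The first convergent with p² − 123·q² = 1 gives the fundamental solution (x₁, y₁) = (122, 11).
Step 2: Apply the recurrence (x_{n+1}, y_{n+1}) = (x₁x_n + 123y₁y_n, x₁y_n + y₁x_n) repeatedly.
  From (x_1, y_1) = (122, 11): x_2 = 122·122 + 123·11·11 = 29767; y_2 = 122·11 + 11·122 = 2684.
Step 3: Verify x_2² - 123·y_2² = 886074289 - 886074288 = 1 (should be 1). ✓

(x_1, y_1) = (122, 11); (x_2, y_2) = (29767, 2684).


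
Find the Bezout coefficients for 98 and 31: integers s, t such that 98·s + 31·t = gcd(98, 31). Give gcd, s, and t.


Euclidean algorithm on (98, 31) — divide until remainder is 0:
  98 = 3 · 31 + 5
  31 = 6 · 5 + 1
  5 = 5 · 1 + 0
gcd(98, 31) = 1.
Track Bezout coefficients alongside the remainders: start with r₀ = 98 = a·1 + b·0 (s = 1, t = 0) and r₁ = 31 = a·0 + b·1 (s = 0, t = 1); each new remainder r_{k+1} = r_{k-1} − q_k·r_k inherits s_{k+1} = s_{k-1} − q_k·s_k, t_{k+1} = t_{k-1} − q_k·t_k, so r_k = a·s_k + b·t_k at every step:
  q = 3: r = 5, s = 1 − 3·0 = 1, t = 0 − 3·1 = -3  (check: 98·1 + 31·(-3) = 5)
  q = 6: r = 1, s = 0 − 6·1 = -6, t = 1 − 6·(-3) = 19  (check: 98·(-6) + 31·19 = 1)
The row with r = 1 (the gcd) gives the Bezout coefficients s = -6, t = 19.
Result: 98 · (-6) + 31 · (19) = 1.

gcd(98, 31) = 1; s = -6, t = 19 (check: 98·(-6) + 31·19 = 1).


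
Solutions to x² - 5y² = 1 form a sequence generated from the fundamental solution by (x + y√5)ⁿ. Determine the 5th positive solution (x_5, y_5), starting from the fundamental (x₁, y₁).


Step 1: Find the fundamental solution (x₁, y₁) of x² - 5y² = 1.
  Expand √5 as a continued fraction. a₀ = ⌊√5⌋ = 2; iterate m_{k+1} = d_k·a_k − m_k, d_{k+1} = (5 − m_{k+1}²)/d_k, a_{k+1} = ⌊(a₀ + m_{k+1})/d_{k+1}⌋ (starting m₀ = 0, d₀ = 1), with convergents p_k = a_k·p_{k-1} + p_{k-2}, q_k = a_k·q_{k-1} + q_{k-2} (p₋₁ = 1, q₋₁ = 0):
  k = 0: a₀ = 2; p₀/q₀ = 2/1; p₀² − 5·q₀² = 4 − 5 = -1.
  k = 1: m = 2, d = 1, a = ⌊(2 + 2)/1⌋ = 4; p/q = (4·2 + 1)/(4·1 + 0) = 9/4; p² − 5·q² = 81 − 80 = 1.
  The first convergent with p² − 5·q² = 1 gives the fundamental solution (x₁, y₁) = (9, 4).
Step 2: Apply the recurrence (x_{n+1}, y_{n+1}) = (x₁x_n + 5y₁y_n, x₁y_n + y₁x_n) repeatedly.
  From (x_1, y_1) = (9, 4): x_2 = 9·9 + 5·4·4 = 161; y_2 = 9·4 + 4·9 = 72.
  From (x_2, y_2) = (161, 72): x_3 = 9·161 + 5·4·72 = 2889; y_3 = 9·72 + 4·161 = 1292.
  From (x_3, y_3) = (2889, 1292): x_4 = 9·2889 + 5·4·1292 = 51841; y_4 = 9·1292 + 4·2889 = 23184.
  From (x_4, y_4) = (51841, 23184): x_5 = 9·51841 + 5·4·23184 = 930249; y_5 = 9·23184 + 4·51841 = 416020.
Step 3: Verify x_5² - 5·y_5² = 865363202001 - 865363202000 = 1 (should be 1). ✓

(x_1, y_1) = (9, 4); (x_5, y_5) = (930249, 416020).


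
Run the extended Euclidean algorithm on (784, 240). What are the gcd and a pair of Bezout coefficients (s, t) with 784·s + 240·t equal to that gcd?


Euclidean algorithm on (784, 240) — divide until remainder is 0:
  784 = 3 · 240 + 64
  240 = 3 · 64 + 48
  64 = 1 · 48 + 16
  48 = 3 · 16 + 0
gcd(784, 240) = 16.
Track Bezout coefficients alongside the remainders: start with r₀ = 784 = a·1 + b·0 (s = 1, t = 0) and r₁ = 240 = a·0 + b·1 (s = 0, t = 1); each new remainder r_{k+1} = r_{k-1} − q_k·r_k inherits s_{k+1} = s_{k-1} − q_k·s_k, t_{k+1} = t_{k-1} − q_k·t_k, so r_k = a·s_k + b·t_k at every step:
  q = 3: r = 64, s = 1 − 3·0 = 1, t = 0 − 3·1 = -3  (check: 784·1 + 240·(-3) = 64)
  q = 3: r = 48, s = 0 − 3·1 = -3, t = 1 − 3·(-3) = 10  (check: 784·(-3) + 240·10 = 48)
  q = 1: r = 16, s = 1 − 1·(-3) = 4, t = -3 − 1·10 = -13  (check: 784·4 + 240·(-13) = 16)
The row with r = 16 (the gcd) gives the Bezout coefficients s = 4, t = -13.
Result: 784 · (4) + 240 · (-13) = 16.

gcd(784, 240) = 16; s = 4, t = -13 (check: 784·4 + 240·(-13) = 16).


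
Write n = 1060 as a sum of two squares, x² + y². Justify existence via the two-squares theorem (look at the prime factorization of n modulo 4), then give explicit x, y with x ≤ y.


Step 1: Factor n = 1060 = 2^2 · 5 · 53.
Step 2: Check the mod-4 condition on each prime factor: 2 = 2 (special); 5 ≡ 1 (mod 4), exponent 1; 53 ≡ 1 (mod 4), exponent 1.
All primes ≡ 3 (mod 4) appear to even exponent (or don't appear), so by the two-squares theorem n IS expressible as a sum of two squares.
Step 3: Build a representation. Group n = k² · m with k = 2 and m = 5 · 53 = 265 (a product of primes ≡ 1 (mod 4)); a representation of m scales to one of n via (k·x)² + (k·y)² = k²(x² + y²). Each prime p ≡ 1 (mod 4) is itself a sum of two squares; find a² by testing p − a² for a perfect square:
  5: 5 − 1² = 4 = 2² ⇒ 5 = 1² + 2².
  53: 53 − 1² = 52, 53 − 2² = 49 = 7² ⇒ 53 = 2² + 7².
  Combine using the Brahmagupta–Fibonacci identity (a² + b²)(c² + d²) = (ac − bd)² + (ad + bc)² = (ac + bd)² + (ad − bc)²:
  5 · 53 = 265: from (1² + 2²)(2² + 7²), take (1·2 − 2·7, 1·7 + 2·2) = (2 − 14, 7 + 4) = (-12, 11); dropping signs (only squares matter) gives (12, 11); check 12² + 11² = 144 + 121 = 265 ✓.
  Scale by k = 2: (2·12, 2·11) = (24, 22).
Step 4: Order so x ≤ y and verify: 22² + 24² = 484 + 576 = 1060 = n. ✓

n = 1060 = 22² + 24² (one valid representation with x ≤ y).


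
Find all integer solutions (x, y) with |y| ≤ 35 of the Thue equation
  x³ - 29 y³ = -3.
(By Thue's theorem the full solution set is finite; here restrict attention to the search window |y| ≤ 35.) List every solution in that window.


The equation is x³ - 29y³ = -3. For fixed y, x³ = 29·y³ − 3, so a solution requires the RHS to be a perfect cube.
Strategy: iterate y from -35 to 35, compute RHS = 29·y³ − 3, and check whether it is a (positive or negative) perfect cube.
Check small values of y:
  y = 0: RHS = -3 is not a perfect cube.
  y = 1: RHS = 26 is not a perfect cube.
  y = -1: RHS = -32 is not a perfect cube.
  y = 2: RHS = 229 is not a perfect cube.
  y = -2: RHS = -235 is not a perfect cube.
  y = 3: RHS = 780 is not a perfect cube.
  y = -3: RHS = -786 is not a perfect cube.
Continuing the search up to |y| = 35 finds no solutions either.
No (x, y) in the scanned range satisfies the equation.

No integer solutions with |y| ≤ 35.


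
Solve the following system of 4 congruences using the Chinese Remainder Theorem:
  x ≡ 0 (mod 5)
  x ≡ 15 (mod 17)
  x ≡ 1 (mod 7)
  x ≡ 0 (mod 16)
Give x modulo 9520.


Product of moduli M = 5 · 17 · 7 · 16 = 9520.
Merge one congruence at a time:
  Start: x ≡ 0 (mod 5).
  Combine with x ≡ 15 (mod 17); new modulus lcm = 85.
    Write x = 0 + 5·t and substitute into x ≡ 15 (mod 17): 5·t ≡ 15 − 0 = 15 (mod 17).
    The inverse of 5 mod 17 is 7 (since 5·7 = 35 = 2·17 + 1), so t ≡ 7·15 = 105 ≡ 3 (mod 17).
    Then x = 0 + 5·3 = 15, valid modulo lcm(5, 17) = 85: x ≡ 15 (mod 85).
  Combine with x ≡ 1 (mod 7); new modulus lcm = 595.
    Write x = 15 + 85·t and substitute into x ≡ 1 (mod 7): 85·t ≡ 1 − 15 = -14 (mod 7).
    Reduce coefficients mod 7: 1·t ≡ 0 (mod 7).
    So t ≡ 0 (mod 7).
    Then x = 15 + 85·0 = 15, valid modulo lcm(85, 7) = 595: x ≡ 15 (mod 595).
  Combine with x ≡ 0 (mod 16); new modulus lcm = 9520.
    Write x = 15 + 595·t and substitute into x ≡ 0 (mod 16): 595·t ≡ 0 − 15 = -15 (mod 16).
    Reduce coefficients mod 16: 3·t ≡ 1 (mod 16).
    The inverse of 3 mod 16 is 11 (since 3·11 = 33 = 2·16 + 1), so t ≡ 11·1 = 11 ≡ 11 (mod 16).
    Then x = 15 + 595·11 = 6560, valid modulo lcm(595, 16) = 9520: x ≡ 6560 (mod 9520).
Verify against each original: 6560 mod 5 = 0, 6560 mod 17 = 15, 6560 mod 7 = 1, 6560 mod 16 = 0.

x ≡ 6560 (mod 9520).


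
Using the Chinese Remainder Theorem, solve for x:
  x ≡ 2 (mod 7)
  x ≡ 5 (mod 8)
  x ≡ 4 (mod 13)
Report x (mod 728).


Moduli 7, 8, 13 are pairwise coprime; by CRT there is a unique solution modulo M = 7 · 8 · 13 = 728.
Solve pairwise, accumulating the modulus:
  Start with x ≡ 2 (mod 7).
  Combine with x ≡ 5 (mod 8): since gcd(7, 8) = 1, we get a unique residue mod 56.
    Write x = 2 + 7·t and substitute into x ≡ 5 (mod 8): 7·t ≡ 5 − 2 = 3 (mod 8).
    The inverse of 7 mod 8 is 7 (since 7·7 = 49 = 6·8 + 1), so t ≡ 7·3 = 21 ≡ 5 (mod 8).
    Then x = 2 + 7·5 = 37, valid modulo lcm(7, 8) = 56: x ≡ 37 (mod 56).
  Combine with x ≡ 4 (mod 13): since gcd(56, 13) = 1, we get a unique residue mod 728.
    Write x = 37 + 56·t and substitute into x ≡ 4 (mod 13): 56·t ≡ 4 − 37 = -33 (mod 13).
    Reduce coefficients mod 13: 4·t ≡ 6 (mod 13).
    The inverse of 4 mod 13 is 10 (since 4·10 = 40 = 3·13 + 1), so t ≡ 10·6 = 60 ≡ 8 (mod 13).
    Then x = 37 + 56·8 = 485, valid modulo lcm(56, 13) = 728: x ≡ 485 (mod 728).
Verify: 485 mod 7 = 2 ✓, 485 mod 8 = 5 ✓, 485 mod 13 = 4 ✓.

x ≡ 485 (mod 728).


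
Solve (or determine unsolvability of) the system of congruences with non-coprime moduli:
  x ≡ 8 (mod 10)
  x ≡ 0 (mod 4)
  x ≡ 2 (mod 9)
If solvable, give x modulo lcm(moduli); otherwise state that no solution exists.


Moduli 10, 4, 9 are not pairwise coprime, so CRT works modulo lcm(m_i) when all pairwise compatibility conditions hold.
Pairwise compatibility: gcd(m_i, m_j) must divide a_i - a_j for every pair.
Merge one congruence at a time:
  Start: x ≡ 8 (mod 10).
  Combine with x ≡ 0 (mod 4): gcd(10, 4) = 2; 0 - 8 = -8, which IS divisible by 2, so compatible.
    Write x = 8 + 10·t and substitute into x ≡ 0 (mod 4): 10·t ≡ 0 − 8 = -8 (mod 4).
    Divide the congruence (and modulus) by g = 2: 5·t ≡ -4 (mod 2).
    Reduce coefficients mod 2: 1·t ≡ 0 (mod 2).
    So t ≡ 0 (mod 2).
    Then x = 8 + 10·0 = 8, valid modulo lcm(10, 4) = 20: x ≡ 8 (mod 20).
  Combine with x ≡ 2 (mod 9): gcd(20, 9) = 1; 2 - 8 = -6, which IS divisible by 1, so compatible.
    Write x = 8 + 20·t and substitute into x ≡ 2 (mod 9): 20·t ≡ 2 − 8 = -6 (mod 9).
    Reduce coefficients mod 9: 2·t ≡ 3 (mod 9).
    The inverse of 2 mod 9 is 5 (since 2·5 = 10 = 1·9 + 1), so t ≡ 5·3 = 15 ≡ 6 (mod 9).
    Then x = 8 + 20·6 = 128, valid modulo lcm(20, 9) = 180: x ≡ 128 (mod 180).
Verify: 128 mod 10 = 8, 128 mod 4 = 0, 128 mod 9 = 2.

x ≡ 128 (mod 180).


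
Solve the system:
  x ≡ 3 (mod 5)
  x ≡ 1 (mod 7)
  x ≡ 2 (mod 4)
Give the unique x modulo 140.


Moduli 5, 7, 4 are pairwise coprime; by CRT there is a unique solution modulo M = 5 · 7 · 4 = 140.
Solve pairwise, accumulating the modulus:
  Start with x ≡ 3 (mod 5).
  Combine with x ≡ 1 (mod 7): since gcd(5, 7) = 1, we get a unique residue mod 35.
    Write x = 3 + 5·t and substitute into x ≡ 1 (mod 7): 5·t ≡ 1 − 3 = -2 (mod 7).
    Reduce coefficients mod 7: 5·t ≡ 5 (mod 7).
    The inverse of 5 mod 7 is 3 (since 5·3 = 15 = 2·7 + 1), so t ≡ 3·5 = 15 ≡ 1 (mod 7).
    Then x = 3 + 5·1 = 8, valid modulo lcm(5, 7) = 35: x ≡ 8 (mod 35).
  Combine with x ≡ 2 (mod 4): since gcd(35, 4) = 1, we get a unique residue mod 140.
    Write x = 8 + 35·t and substitute into x ≡ 2 (mod 4): 35·t ≡ 2 − 8 = -6 (mod 4).
    Reduce coefficients mod 4: 3·t ≡ 2 (mod 4).
    The inverse of 3 mod 4 is 3 (since 3·3 = 9 = 2·4 + 1), so t ≡ 3·2 = 6 ≡ 2 (mod 4).
    Then x = 8 + 35·2 = 78, valid modulo lcm(35, 4) = 140: x ≡ 78 (mod 140).
Verify: 78 mod 5 = 3 ✓, 78 mod 7 = 1 ✓, 78 mod 4 = 2 ✓.

x ≡ 78 (mod 140).


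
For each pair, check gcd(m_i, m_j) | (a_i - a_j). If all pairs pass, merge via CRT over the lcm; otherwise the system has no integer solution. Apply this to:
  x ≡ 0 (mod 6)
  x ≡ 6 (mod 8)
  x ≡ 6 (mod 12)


Moduli 6, 8, 12 are not pairwise coprime, so CRT works modulo lcm(m_i) when all pairwise compatibility conditions hold.
Pairwise compatibility: gcd(m_i, m_j) must divide a_i - a_j for every pair.
Merge one congruence at a time:
  Start: x ≡ 0 (mod 6).
  Combine with x ≡ 6 (mod 8): gcd(6, 8) = 2; 6 - 0 = 6, which IS divisible by 2, so compatible.
    Write x = 0 + 6·t and substitute into x ≡ 6 (mod 8): 6·t ≡ 6 − 0 = 6 (mod 8).
    Divide the congruence (and modulus) by g = 2: 3·t ≡ 3 (mod 4).
    The inverse of 3 mod 4 is 3 (since 3·3 = 9 = 2·4 + 1), so t ≡ 3·3 = 9 ≡ 1 (mod 4).
    Then x = 0 + 6·1 = 6, valid modulo lcm(6, 8) = 24: x ≡ 6 (mod 24).
  Combine with x ≡ 6 (mod 12): gcd(24, 12) = 12; 6 - 6 = 0, which IS divisible by 12, so compatible.
    Write x = 6 + 24·t and substitute into x ≡ 6 (mod 12): 24·t ≡ 6 − 6 = 0 (mod 12).
    Divide the congruence (and modulus) by g = 12: 2·t ≡ 0 (mod 1).
    Modulo 1 every t works; take t = 0.
    Then x = 6 + 24·0 = 6, valid modulo lcm(24, 12) = 24: x ≡ 6 (mod 24).
Verify: 6 mod 6 = 0, 6 mod 8 = 6, 6 mod 12 = 6.

x ≡ 6 (mod 24).


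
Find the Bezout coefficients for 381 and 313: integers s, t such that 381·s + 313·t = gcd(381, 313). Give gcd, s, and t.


Euclidean algorithm on (381, 313) — divide until remainder is 0:
  381 = 1 · 313 + 68
  313 = 4 · 68 + 41
  68 = 1 · 41 + 27
  41 = 1 · 27 + 14
  27 = 1 · 14 + 13
  14 = 1 · 13 + 1
  13 = 13 · 1 + 0
gcd(381, 313) = 1.
Track Bezout coefficients alongside the remainders: start with r₀ = 381 = a·1 + b·0 (s = 1, t = 0) and r₁ = 313 = a·0 + b·1 (s = 0, t = 1); each new remainder r_{k+1} = r_{k-1} − q_k·r_k inherits s_{k+1} = s_{k-1} − q_k·s_k, t_{k+1} = t_{k-1} − q_k·t_k, so r_k = a·s_k + b·t_k at every step:
  q = 1: r = 68, s = 1 − 1·0 = 1, t = 0 − 1·1 = -1  (check: 381·1 + 313·(-1) = 68)
  q = 4: r = 41, s = 0 − 4·1 = -4, t = 1 − 4·(-1) = 5  (check: 381·(-4) + 313·5 = 41)
  q = 1: r = 27, s = 1 − 1·(-4) = 5, t = -1 − 1·5 = -6  (check: 381·5 + 313·(-6) = 27)
  q = 1: r = 14, s = -4 − 1·5 = -9, t = 5 − 1·(-6) = 11  (check: 381·(-9) + 313·11 = 14)
  q = 1: r = 13, s = 5 − 1·(-9) = 14, t = -6 − 1·11 = -17  (check: 381·14 + 313·(-17) = 13)
  q = 1: r = 1, s = -9 − 1·14 = -23, t = 11 − 1·(-17) = 28  (check: 381·(-23) + 313·28 = 1)
The row with r = 1 (the gcd) gives the Bezout coefficients s = -23, t = 28.
Result: 381 · (-23) + 313 · (28) = 1.

gcd(381, 313) = 1; s = -23, t = 28 (check: 381·(-23) + 313·28 = 1).


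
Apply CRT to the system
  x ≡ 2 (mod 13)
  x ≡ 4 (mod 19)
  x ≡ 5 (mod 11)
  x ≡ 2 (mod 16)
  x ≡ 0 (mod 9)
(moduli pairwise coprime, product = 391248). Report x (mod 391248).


Product of moduli M = 13 · 19 · 11 · 16 · 9 = 391248.
Merge one congruence at a time:
  Start: x ≡ 2 (mod 13).
  Combine with x ≡ 4 (mod 19); new modulus lcm = 247.
    Write x = 2 + 13·t and substitute into x ≡ 4 (mod 19): 13·t ≡ 4 − 2 = 2 (mod 19).
    The inverse of 13 mod 19 is 3 (since 13·3 = 39 = 2·19 + 1), so t ≡ 3·2 = 6 ≡ 6 (mod 19).
    Then x = 2 + 13·6 = 80, valid modulo lcm(13, 19) = 247: x ≡ 80 (mod 247).
  Combine with x ≡ 5 (mod 11); new modulus lcm = 2717.
    Write x = 80 + 247·t and substitute into x ≡ 5 (mod 11): 247·t ≡ 5 − 80 = -75 (mod 11).
    Reduce coefficients mod 11: 5·t ≡ 2 (mod 11).
    The inverse of 5 mod 11 is 9 (since 5·9 = 45 = 4·11 + 1), so t ≡ 9·2 = 18 ≡ 7 (mod 11).
    Then x = 80 + 247·7 = 1809, valid modulo lcm(247, 11) = 2717: x ≡ 1809 (mod 2717).
  Combine with x ≡ 2 (mod 16); new modulus lcm = 43472.
    Write x = 1809 + 2717·t and substitute into x ≡ 2 (mod 16): 2717·t ≡ 2 − 1809 = -1807 (mod 16).
    Reduce coefficients mod 16: 13·t ≡ 1 (mod 16).
    The inverse of 13 mod 16 is 5 (since 13·5 = 65 = 4·16 + 1), so t ≡ 5·1 = 5 ≡ 5 (mod 16).
    Then x = 1809 + 2717·5 = 15394, valid modulo lcm(2717, 16) = 43472: x ≡ 15394 (mod 43472).
  Combine with x ≡ 0 (mod 9); new modulus lcm = 391248.
    Write x = 15394 + 43472·t and substitute into x ≡ 0 (mod 9): 43472·t ≡ 0 − 15394 = -15394 (mod 9).
    Reduce coefficients mod 9: 2·t ≡ 5 (mod 9).
    The inverse of 2 mod 9 is 5 (since 2·5 = 10 = 1·9 + 1), so t ≡ 5·5 = 25 ≡ 7 (mod 9).
    Then x = 15394 + 43472·7 = 319698, valid modulo lcm(43472, 9) = 391248: x ≡ 319698 (mod 391248).
Verify against each original: 319698 mod 13 = 2, 319698 mod 19 = 4, 319698 mod 11 = 5, 319698 mod 16 = 2, 319698 mod 9 = 0.

x ≡ 319698 (mod 391248).


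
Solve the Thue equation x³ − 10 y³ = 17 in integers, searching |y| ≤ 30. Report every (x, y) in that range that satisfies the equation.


The equation is x³ - 10y³ = 17. For fixed y, x³ = 10·y³ + 17, so a solution requires the RHS to be a perfect cube.
Strategy: iterate y from -30 to 30, compute RHS = 10·y³ + 17, and check whether it is a (positive or negative) perfect cube.
Check small values of y:
  y = 0: RHS = 17 is not a perfect cube.
  y = 1: RHS = 27 = (3)³ ⇒ x = 3 works.
  y = -1: RHS = 7 is not a perfect cube.
  y = 2: RHS = 97 is not a perfect cube.
  y = -2: RHS = -63 is not a perfect cube.
  y = 3: RHS = 287 is not a perfect cube.
  y = -3: RHS = -253 is not a perfect cube.
Continuing the search up to |y| = 30 finds no further solutions beyond those listed.
Collected solutions: (3, 1).

Solutions (with |y| ≤ 30): (3, 1).


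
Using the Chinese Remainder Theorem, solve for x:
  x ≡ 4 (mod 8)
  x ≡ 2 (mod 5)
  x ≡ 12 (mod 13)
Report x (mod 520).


Moduli 8, 5, 13 are pairwise coprime; by CRT there is a unique solution modulo M = 8 · 5 · 13 = 520.
Solve pairwise, accumulating the modulus:
  Start with x ≡ 4 (mod 8).
  Combine with x ≡ 2 (mod 5): since gcd(8, 5) = 1, we get a unique residue mod 40.
    Write x = 4 + 8·t and substitute into x ≡ 2 (mod 5): 8·t ≡ 2 − 4 = -2 (mod 5).
    Reduce coefficients mod 5: 3·t ≡ 3 (mod 5).
    The inverse of 3 mod 5 is 2 (since 3·2 = 6 = 1·5 + 1), so t ≡ 2·3 = 6 ≡ 1 (mod 5).
    Then x = 4 + 8·1 = 12, valid modulo lcm(8, 5) = 40: x ≡ 12 (mod 40).
  Combine with x ≡ 12 (mod 13): since gcd(40, 13) = 1, we get a unique residue mod 520.
    Write x = 12 + 40·t and substitute into x ≡ 12 (mod 13): 40·t ≡ 12 − 12 = 0 (mod 13).
    Reduce coefficients mod 13: 1·t ≡ 0 (mod 13).
    So t ≡ 0 (mod 13).
    Then x = 12 + 40·0 = 12, valid modulo lcm(40, 13) = 520: x ≡ 12 (mod 520).
Verify: 12 mod 8 = 4 ✓, 12 mod 5 = 2 ✓, 12 mod 13 = 12 ✓.

x ≡ 12 (mod 520).


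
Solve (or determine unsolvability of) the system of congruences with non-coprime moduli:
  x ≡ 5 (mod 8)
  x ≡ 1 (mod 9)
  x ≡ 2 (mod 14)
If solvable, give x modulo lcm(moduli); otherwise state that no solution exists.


Moduli 8, 9, 14 are not pairwise coprime, so CRT works modulo lcm(m_i) when all pairwise compatibility conditions hold.
Pairwise compatibility: gcd(m_i, m_j) must divide a_i - a_j for every pair.
Merge one congruence at a time:
  Start: x ≡ 5 (mod 8).
  Combine with x ≡ 1 (mod 9): gcd(8, 9) = 1; 1 - 5 = -4, which IS divisible by 1, so compatible.
    Write x = 5 + 8·t and substitute into x ≡ 1 (mod 9): 8·t ≡ 1 − 5 = -4 (mod 9).
    Reduce coefficients mod 9: 8·t ≡ 5 (mod 9).
    The inverse of 8 mod 9 is 8 (since 8·8 = 64 = 7·9 + 1), so t ≡ 8·5 = 40 ≡ 4 (mod 9).
    Then x = 5 + 8·4 = 37, valid modulo lcm(8, 9) = 72: x ≡ 37 (mod 72).
  Combine with x ≡ 2 (mod 14): gcd(72, 14) = 2, and 2 - 37 = -35 is NOT divisible by 2.
    ⇒ system is inconsistent (no integer solution).

No solution (the system is inconsistent).


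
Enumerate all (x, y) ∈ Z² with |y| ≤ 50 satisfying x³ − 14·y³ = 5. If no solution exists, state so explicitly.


The equation is x³ - 14y³ = 5. For fixed y, x³ = 14·y³ + 5, so a solution requires the RHS to be a perfect cube.
Strategy: iterate y from -50 to 50, compute RHS = 14·y³ + 5, and check whether it is a (positive or negative) perfect cube.
Check small values of y:
  y = 0: RHS = 5 is not a perfect cube.
  y = 1: RHS = 19 is not a perfect cube.
  y = -1: RHS = -9 is not a perfect cube.
  y = 2: RHS = 117 is not a perfect cube.
  y = -2: RHS = -107 is not a perfect cube.
  y = 3: RHS = 383 is not a perfect cube.
  y = -3: RHS = -373 is not a perfect cube.
Continuing the search up to |y| = 50 finds no solutions either.
No (x, y) in the scanned range satisfies the equation.

No integer solutions with |y| ≤ 50.


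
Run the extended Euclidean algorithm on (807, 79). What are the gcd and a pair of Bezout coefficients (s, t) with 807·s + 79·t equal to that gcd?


Euclidean algorithm on (807, 79) — divide until remainder is 0:
  807 = 10 · 79 + 17
  79 = 4 · 17 + 11
  17 = 1 · 11 + 6
  11 = 1 · 6 + 5
  6 = 1 · 5 + 1
  5 = 5 · 1 + 0
gcd(807, 79) = 1.
Track Bezout coefficients alongside the remainders: start with r₀ = 807 = a·1 + b·0 (s = 1, t = 0) and r₁ = 79 = a·0 + b·1 (s = 0, t = 1); each new remainder r_{k+1} = r_{k-1} − q_k·r_k inherits s_{k+1} = s_{k-1} − q_k·s_k, t_{k+1} = t_{k-1} − q_k·t_k, so r_k = a·s_k + b·t_k at every step:
  q = 10: r = 17, s = 1 − 10·0 = 1, t = 0 − 10·1 = -10  (check: 807·1 + 79·(-10) = 17)
  q = 4: r = 11, s = 0 − 4·1 = -4, t = 1 − 4·(-10) = 41  (check: 807·(-4) + 79·41 = 11)
  q = 1: r = 6, s = 1 − 1·(-4) = 5, t = -10 − 1·41 = -51  (check: 807·5 + 79·(-51) = 6)
  q = 1: r = 5, s = -4 − 1·5 = -9, t = 41 − 1·(-51) = 92  (check: 807·(-9) + 79·92 = 5)
  q = 1: r = 1, s = 5 − 1·(-9) = 14, t = -51 − 1·92 = -143  (check: 807·14 + 79·(-143) = 1)
The row with r = 1 (the gcd) gives the Bezout coefficients s = 14, t = -143.
Result: 807 · (14) + 79 · (-143) = 1.

gcd(807, 79) = 1; s = 14, t = -143 (check: 807·14 + 79·(-143) = 1).


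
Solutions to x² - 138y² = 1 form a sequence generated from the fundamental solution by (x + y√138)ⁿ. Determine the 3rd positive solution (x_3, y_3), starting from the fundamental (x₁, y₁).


Step 1: Find the fundamental solution (x₁, y₁) of x² - 138y² = 1.
  Expand √138 as a continued fraction. a₀ = ⌊√138⌋ = 11; iterate m_{k+1} = d_k·a_k − m_k, d_{k+1} = (138 − m_{k+1}²)/d_k, a_{k+1} = ⌊(a₀ + m_{k+1})/d_{k+1}⌋ (starting m₀ = 0, d₀ = 1), with convergents p_k = a_k·p_{k-1} + p_{k-2}, q_k = a_k·q_{k-1} + q_{k-2} (p₋₁ = 1, q₋₁ = 0):
  k = 0: a₀ = 11; p₀/q₀ = 11/1; p₀² − 138·q₀² = 121 − 138 = -17.
  k = 1: m = 11, d = 17, a = ⌊(11 + 11)/17⌋ = 1; p/q = (1·11 + 1)/(1·1 + 0) = 12/1; p² − 138·q² = 144 − 138 = 6.
  k = 2: m = 6, d = 6, a = ⌊(11 + 6)/6⌋ = 2; p/q = (2·12 + 11)/(2·1 + 1) = 35/3; p² − 138·q² = 1225 − 1242 = -17.
  k = 3: m = 6, d = 17, a = ⌊(11 + 6)/17⌋ = 1; p/q = (1·35 + 12)/(1·3 + 1) = 47/4; p² − 138·q² = 2209 − 2208 = 1.
  The first convergent with p² − 138·q² = 1 gives the fundamental solution (x₁, y₁) = (47, 4).
Step 2: Apply the recurrence (x_{n+1}, y_{n+1}) = (x₁x_n + 138y₁y_n, x₁y_n + y₁x_n) repeatedly.
  From (x_1, y_1) = (47, 4): x_2 = 47·47 + 138·4·4 = 4417; y_2 = 47·4 + 4·47 = 376.
  From (x_2, y_2) = (4417, 376): x_3 = 47·4417 + 138·4·376 = 415151; y_3 = 47·376 + 4·4417 = 35340.
Step 3: Verify x_3² - 138·y_3² = 172350352801 - 172350352800 = 1 (should be 1). ✓

(x_1, y_1) = (47, 4); (x_3, y_3) = (415151, 35340).


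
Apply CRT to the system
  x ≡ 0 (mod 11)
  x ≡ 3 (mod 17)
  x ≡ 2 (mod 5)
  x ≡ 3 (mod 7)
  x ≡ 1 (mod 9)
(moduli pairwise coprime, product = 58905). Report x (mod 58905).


Product of moduli M = 11 · 17 · 5 · 7 · 9 = 58905.
Merge one congruence at a time:
  Start: x ≡ 0 (mod 11).
  Combine with x ≡ 3 (mod 17); new modulus lcm = 187.
    Write x = 0 + 11·t and substitute into x ≡ 3 (mod 17): 11·t ≡ 3 − 0 = 3 (mod 17).
    The inverse of 11 mod 17 is 14 (since 11·14 = 154 = 9·17 + 1), so t ≡ 14·3 = 42 ≡ 8 (mod 17).
    Then x = 0 + 11·8 = 88, valid modulo lcm(11, 17) = 187: x ≡ 88 (mod 187).
  Combine with x ≡ 2 (mod 5); new modulus lcm = 935.
    Write x = 88 + 187·t and substitute into x ≡ 2 (mod 5): 187·t ≡ 2 − 88 = -86 (mod 5).
    Reduce coefficients mod 5: 2·t ≡ 4 (mod 5).
    The inverse of 2 mod 5 is 3 (since 2·3 = 6 = 1·5 + 1), so t ≡ 3·4 = 12 ≡ 2 (mod 5).
    Then x = 88 + 187·2 = 462, valid modulo lcm(187, 5) = 935: x ≡ 462 (mod 935).
  Combine with x ≡ 3 (mod 7); new modulus lcm = 6545.
    Write x = 462 + 935·t and substitute into x ≡ 3 (mod 7): 935·t ≡ 3 − 462 = -459 (mod 7).
    Reduce coefficients mod 7: 4·t ≡ 3 (mod 7).
    The inverse of 4 mod 7 is 2 (since 4·2 = 8 = 1·7 + 1), so t ≡ 2·3 = 6 ≡ 6 (mod 7).
    Then x = 462 + 935·6 = 6072, valid modulo lcm(935, 7) = 6545: x ≡ 6072 (mod 6545).
  Combine with x ≡ 1 (mod 9); new modulus lcm = 58905.
    Write x = 6072 + 6545·t and substitute into x ≡ 1 (mod 9): 6545·t ≡ 1 − 6072 = -6071 (mod 9).
    Reduce coefficients mod 9: 2·t ≡ 4 (mod 9).
    The inverse of 2 mod 9 is 5 (since 2·5 = 10 = 1·9 + 1), so t ≡ 5·4 = 20 ≡ 2 (mod 9).
    Then x = 6072 + 6545·2 = 19162, valid modulo lcm(6545, 9) = 58905: x ≡ 19162 (mod 58905).
Verify against each original: 19162 mod 11 = 0, 19162 mod 17 = 3, 19162 mod 5 = 2, 19162 mod 7 = 3, 19162 mod 9 = 1.

x ≡ 19162 (mod 58905).


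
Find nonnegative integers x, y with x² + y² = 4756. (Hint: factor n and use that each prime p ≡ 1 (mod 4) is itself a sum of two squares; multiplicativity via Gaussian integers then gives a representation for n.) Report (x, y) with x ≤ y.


Step 1: Factor n = 4756 = 2^2 · 29 · 41.
Step 2: Check the mod-4 condition on each prime factor: 2 = 2 (special); 29 ≡ 1 (mod 4), exponent 1; 41 ≡ 1 (mod 4), exponent 1.
All primes ≡ 3 (mod 4) appear to even exponent (or don't appear), so by the two-squares theorem n IS expressible as a sum of two squares.
Step 3: Build a representation. Group n = k² · m with k = 2 and m = 29 · 41 = 1189 (a product of primes ≡ 1 (mod 4)); a representation of m scales to one of n via (k·x)² + (k·y)² = k²(x² + y²). Each prime p ≡ 1 (mod 4) is itself a sum of two squares; find a² by testing p − a² for a perfect square:
  29: 29 − 1² = 28, 29 − 2² = 25 = 5² ⇒ 29 = 2² + 5².
  41: 41 − 1² = 40, 41 − 2² = 37, 41 − 3² = 32, 41 − 4² = 25 = 5² ⇒ 41 = 4² + 5².
  Combine using the Brahmagupta–Fibonacci identity (a² + b²)(c² + d²) = (ac − bd)² + (ad + bc)² = (ac + bd)² + (ad − bc)²:
  29 · 41 = 1189: from (2² + 5²)(4² + 5²), take (2·4 − 5·5, 2·5 + 5·4) = (8 − 25, 10 + 20) = (-17, 30); dropping signs (only squares matter) gives (17, 30); check 17² + 30² = 289 + 900 = 1189 ✓.
  Scale by k = 2: (2·17, 2·30) = (34, 60).
Step 4: Order so x ≤ y and verify: 34² + 60² = 1156 + 3600 = 4756 = n. ✓

n = 4756 = 34² + 60² (one valid representation with x ≤ y).


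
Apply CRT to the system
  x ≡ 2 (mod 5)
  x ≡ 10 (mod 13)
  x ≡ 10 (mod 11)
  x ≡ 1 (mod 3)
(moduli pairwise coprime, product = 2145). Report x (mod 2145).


Product of moduli M = 5 · 13 · 11 · 3 = 2145.
Merge one congruence at a time:
  Start: x ≡ 2 (mod 5).
  Combine with x ≡ 10 (mod 13); new modulus lcm = 65.
    Write x = 2 + 5·t and substitute into x ≡ 10 (mod 13): 5·t ≡ 10 − 2 = 8 (mod 13).
    The inverse of 5 mod 13 is 8 (since 5·8 = 40 = 3·13 + 1), so t ≡ 8·8 = 64 ≡ 12 (mod 13).
    Then x = 2 + 5·12 = 62, valid modulo lcm(5, 13) = 65: x ≡ 62 (mod 65).
  Combine with x ≡ 10 (mod 11); new modulus lcm = 715.
    Write x = 62 + 65·t and substitute into x ≡ 10 (mod 11): 65·t ≡ 10 − 62 = -52 (mod 11).
    Reduce coefficients mod 11: 10·t ≡ 3 (mod 11).
    The inverse of 10 mod 11 is 10 (since 10·10 = 100 = 9·11 + 1), so t ≡ 10·3 = 30 ≡ 8 (mod 11).
    Then x = 62 + 65·8 = 582, valid modulo lcm(65, 11) = 715: x ≡ 582 (mod 715).
  Combine with x ≡ 1 (mod 3); new modulus lcm = 2145.
    Write x = 582 + 715·t and substitute into x ≡ 1 (mod 3): 715·t ≡ 1 − 582 = -581 (mod 3).
    Reduce coefficients mod 3: 1·t ≡ 1 (mod 3).
    So t ≡ 1 (mod 3).
    Then x = 582 + 715·1 = 1297, valid modulo lcm(715, 3) = 2145: x ≡ 1297 (mod 2145).
Verify against each original: 1297 mod 5 = 2, 1297 mod 13 = 10, 1297 mod 11 = 10, 1297 mod 3 = 1.

x ≡ 1297 (mod 2145).


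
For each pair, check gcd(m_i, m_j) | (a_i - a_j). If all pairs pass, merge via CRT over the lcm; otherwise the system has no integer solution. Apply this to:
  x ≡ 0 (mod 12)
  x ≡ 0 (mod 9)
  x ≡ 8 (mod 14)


Moduli 12, 9, 14 are not pairwise coprime, so CRT works modulo lcm(m_i) when all pairwise compatibility conditions hold.
Pairwise compatibility: gcd(m_i, m_j) must divide a_i - a_j for every pair.
Merge one congruence at a time:
  Start: x ≡ 0 (mod 12).
  Combine with x ≡ 0 (mod 9): gcd(12, 9) = 3; 0 - 0 = 0, which IS divisible by 3, so compatible.
    Write x = 0 + 12·t and substitute into x ≡ 0 (mod 9): 12·t ≡ 0 − 0 = 0 (mod 9).
    Divide the congruence (and modulus) by g = 3: 4·t ≡ 0 (mod 3).
    Reduce coefficients mod 3: 1·t ≡ 0 (mod 3).
    So t ≡ 0 (mod 3).
    Then x = 0 + 12·0 = 0, valid modulo lcm(12, 9) = 36: x ≡ 0 (mod 36).
  Combine with x ≡ 8 (mod 14): gcd(36, 14) = 2; 8 - 0 = 8, which IS divisible by 2, so compatible.
    Write x = 0 + 36·t and substitute into x ≡ 8 (mod 14): 36·t ≡ 8 − 0 = 8 (mod 14).
    Divide the congruence (and modulus) by g = 2: 18·t ≡ 4 (mod 7).
    Reduce coefficients mod 7: 4·t ≡ 4 (mod 7).
    The inverse of 4 mod 7 is 2 (since 4·2 = 8 = 1·7 + 1), so t ≡ 2·4 = 8 ≡ 1 (mod 7).
    Then x = 0 + 36·1 = 36, valid modulo lcm(36, 14) = 252: x ≡ 36 (mod 252).
Verify: 36 mod 12 = 0, 36 mod 9 = 0, 36 mod 14 = 8.

x ≡ 36 (mod 252).


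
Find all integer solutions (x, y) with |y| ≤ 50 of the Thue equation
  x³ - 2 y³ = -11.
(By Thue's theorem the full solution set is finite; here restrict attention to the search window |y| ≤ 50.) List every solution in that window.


The equation is x³ - 2y³ = -11. For fixed y, x³ = 2·y³ − 11, so a solution requires the RHS to be a perfect cube.
Strategy: iterate y from -50 to 50, compute RHS = 2·y³ − 11, and check whether it is a (positive or negative) perfect cube.
Check small values of y:
  y = 0: RHS = -11 is not a perfect cube.
  y = 1: RHS = -9 is not a perfect cube.
  y = -1: RHS = -13 is not a perfect cube.
  y = 2: RHS = 5 is not a perfect cube.
  y = -2: RHS = -27 = (-3)³ ⇒ x = -3 works.
  y = 3: RHS = 43 is not a perfect cube.
  y = -3: RHS = -65 is not a perfect cube.
Continuing the search up to |y| = 50 finds no further solutions beyond those listed.
Collected solutions: (-3, -2).

Solutions (with |y| ≤ 50): (-3, -2).


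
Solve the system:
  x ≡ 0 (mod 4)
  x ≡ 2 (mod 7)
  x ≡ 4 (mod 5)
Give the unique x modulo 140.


Moduli 4, 7, 5 are pairwise coprime; by CRT there is a unique solution modulo M = 4 · 7 · 5 = 140.
Solve pairwise, accumulating the modulus:
  Start with x ≡ 0 (mod 4).
  Combine with x ≡ 2 (mod 7): since gcd(4, 7) = 1, we get a unique residue mod 28.
    Write x = 0 + 4·t and substitute into x ≡ 2 (mod 7): 4·t ≡ 2 − 0 = 2 (mod 7).
    The inverse of 4 mod 7 is 2 (since 4·2 = 8 = 1·7 + 1), so t ≡ 2·2 = 4 ≡ 4 (mod 7).
    Then x = 0 + 4·4 = 16, valid modulo lcm(4, 7) = 28: x ≡ 16 (mod 28).
  Combine with x ≡ 4 (mod 5): since gcd(28, 5) = 1, we get a unique residue mod 140.
    Write x = 16 + 28·t and substitute into x ≡ 4 (mod 5): 28·t ≡ 4 − 16 = -12 (mod 5).
    Reduce coefficients mod 5: 3·t ≡ 3 (mod 5).
    The inverse of 3 mod 5 is 2 (since 3·2 = 6 = 1·5 + 1), so t ≡ 2·3 = 6 ≡ 1 (mod 5).
    Then x = 16 + 28·1 = 44, valid modulo lcm(28, 5) = 140: x ≡ 44 (mod 140).
Verify: 44 mod 4 = 0 ✓, 44 mod 7 = 2 ✓, 44 mod 5 = 4 ✓.

x ≡ 44 (mod 140).
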